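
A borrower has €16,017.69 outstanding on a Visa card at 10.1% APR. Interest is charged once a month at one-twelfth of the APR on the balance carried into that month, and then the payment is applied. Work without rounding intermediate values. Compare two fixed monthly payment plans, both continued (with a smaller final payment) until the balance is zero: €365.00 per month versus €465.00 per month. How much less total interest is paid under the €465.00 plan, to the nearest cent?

€1,080.90

Monthly rate r = 10.1%/12 = 0.841667% = 0.00841667.
At €365.00/mo: n = ⌈−ln(1 − rB₀/P)/ln(1+r)⌉ = 56 payments (last €1.62); total interest = total paid − €16,017.69 = €4,058.93.
At €465.00/mo: 41 payments (last €395.72); total interest €2,978.03.
Interest saved = €4,058.93 − €2,978.03 = €1,080.90.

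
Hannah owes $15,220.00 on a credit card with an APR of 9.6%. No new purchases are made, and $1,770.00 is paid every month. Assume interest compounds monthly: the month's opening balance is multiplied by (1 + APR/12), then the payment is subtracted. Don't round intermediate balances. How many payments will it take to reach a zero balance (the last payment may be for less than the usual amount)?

9 payments

Monthly rate r = 9.6%/12 = 0.8% = 0.008.
Recurrence: B ← B·(1+r) − $1,770.00.
Month 1: interest $121.76; balance after payment $13,571.76.
Month 2: interest $108.57; balance after payment $11,910.33.
Closed form: n = −ln(1 − rB₀/P)/ln(1+r) = −ln(0.93121)/ln(1.008) ≈ 8.945, so the balance reaches zero during payment 9.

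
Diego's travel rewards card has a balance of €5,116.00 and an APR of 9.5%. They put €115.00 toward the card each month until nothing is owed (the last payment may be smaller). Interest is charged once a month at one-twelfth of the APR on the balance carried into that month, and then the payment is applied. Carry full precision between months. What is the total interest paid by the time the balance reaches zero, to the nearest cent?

Monthly rate r = 9.5%/12 = 0.791667% = 0.00791667.
Payoff takes n = ⌈−ln(1 − rB₀/P)/ln(1+r)⌉ = ⌈55.057⌉ = 56 payments; the last is €6.63.
Total paid = 55·€115.00 + €6.63 = €6,331.63.
Total interest = total paid − principal = €6,331.63 − €5,116.00 = €1,215.63.

€1,215.63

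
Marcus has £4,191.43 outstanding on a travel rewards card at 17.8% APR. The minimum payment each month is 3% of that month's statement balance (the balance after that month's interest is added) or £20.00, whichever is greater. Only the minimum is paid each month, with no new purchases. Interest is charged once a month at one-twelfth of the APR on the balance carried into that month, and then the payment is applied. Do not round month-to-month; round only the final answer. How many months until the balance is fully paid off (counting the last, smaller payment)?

164 months

Monthly rate r = 17.8%/12 = 1.48333% = 0.0148333.
While 3% of the post-interest balance exceeds £20.00, each month B ← (B·(1+r))·(1 − 0.03), i.e. B shrinks by the factor (1+r)·0.97 = 0.98439.
This holds for months 1–118. Entering month 119 the balance is £654.64; 3% of the post-interest balance is now below £20.00, so the flat £20.00 minimum applies from here.
From month 119 a fixed £20.00 at rate r clears £654.64 in 46 more payments. Total: 118 + 46 = 164 months.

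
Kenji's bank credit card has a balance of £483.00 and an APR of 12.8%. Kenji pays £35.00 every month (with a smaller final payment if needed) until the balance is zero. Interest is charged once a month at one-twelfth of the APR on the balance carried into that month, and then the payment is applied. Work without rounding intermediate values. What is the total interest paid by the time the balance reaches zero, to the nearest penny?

£42.26

Monthly rate r = 12.8%/12 = 1.06667% = 0.0106667.
Payoff takes n = ⌈−ln(1 − rB₀/P)/ln(1+r)⌉ = ⌈15.007⌉ = 16 payments; the last is £0.26.
Total paid = 15·£35.00 + £0.26 = £525.26.
Total interest = total paid − principal = £525.26 − £483.00 = £42.26.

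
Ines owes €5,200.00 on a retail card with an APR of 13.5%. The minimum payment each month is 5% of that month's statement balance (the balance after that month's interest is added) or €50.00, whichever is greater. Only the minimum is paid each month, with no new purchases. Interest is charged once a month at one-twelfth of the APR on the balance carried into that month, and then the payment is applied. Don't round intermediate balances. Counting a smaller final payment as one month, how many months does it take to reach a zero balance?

64 months

Monthly rate r = 13.5%/12 = 1.125% = 0.01125.
While 5% of the post-interest balance exceeds €50.00, each month B ← (B·(1+r))·(1 − 0.05), i.e. B shrinks by the factor (1+r)·0.95 = 0.96069.
This holds for months 1–42. Entering month 43 the balance is €964.84; 5% of the post-interest balance is now below €50.00, so the flat €50.00 minimum applies from here.
From month 43 a fixed €50.00 at rate r clears €964.84 in 22 more payments. Total: 42 + 22 = 64 months.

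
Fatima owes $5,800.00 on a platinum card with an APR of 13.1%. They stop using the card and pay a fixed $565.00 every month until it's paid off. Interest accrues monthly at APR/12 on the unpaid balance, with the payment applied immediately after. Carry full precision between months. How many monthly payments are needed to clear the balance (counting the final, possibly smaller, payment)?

Monthly rate r = 13.1%/12 = 1.09167% = 0.0109167.
Recurrence: B ← B·(1+r) − $565.00.
Month 1: interest $63.32; balance after payment $5,298.32.
Month 2: interest $57.84; balance after payment $4,791.16.
Closed form: n = −ln(1 − rB₀/P)/ln(1+r) = −ln(0.88794)/ln(1.01092) ≈ 10.947, so the balance reaches zero during payment 11.

11 payments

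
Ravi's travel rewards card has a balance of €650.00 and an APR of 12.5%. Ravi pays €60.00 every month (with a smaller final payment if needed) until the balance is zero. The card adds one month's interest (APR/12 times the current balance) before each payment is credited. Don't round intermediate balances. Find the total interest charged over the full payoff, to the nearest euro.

€43

Monthly rate r = 12.5%/12 = 1.04167% = 0.0104167.
Payoff takes n = ⌈−ln(1 − rB₀/P)/ln(1+r)⌉ = ⌈11.555⌉ = 12 payments; the last is €33.35.
Total paid = 11·€60.00 + €33.35 = €693.35.
Total interest = total paid − principal = €693.35 − €650.00 = €43.35.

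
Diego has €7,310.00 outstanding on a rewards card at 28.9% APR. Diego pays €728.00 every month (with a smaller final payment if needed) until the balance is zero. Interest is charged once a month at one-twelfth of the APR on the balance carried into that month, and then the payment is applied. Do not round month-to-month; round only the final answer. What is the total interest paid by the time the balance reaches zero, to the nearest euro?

€1,161

Monthly rate r = 28.9%/12 = 2.40833% = 0.0240833.
Payoff takes n = ⌈−ln(1 − rB₀/P)/ln(1+r)⌉ = ⌈11.633⌉ = 12 payments; the last is €462.87.
Total paid = 11·€728.00 + €462.87 = €8,470.87.
Total interest = total paid − principal = €8,470.87 − €7,310.00 = €1,160.87.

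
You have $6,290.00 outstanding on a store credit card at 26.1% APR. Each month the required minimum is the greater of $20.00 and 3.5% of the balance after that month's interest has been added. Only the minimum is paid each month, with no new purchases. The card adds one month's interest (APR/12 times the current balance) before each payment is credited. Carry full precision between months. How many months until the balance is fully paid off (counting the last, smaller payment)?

216 months

Monthly rate r = 26.1%/12 = 2.175% = 0.02175.
While 3.5% of the post-interest balance exceeds $20.00, each month B ← (B·(1+r))·(1 − 0.035), i.e. B shrinks by the factor (1+r)·0.965 = 0.98599.
This holds for months 1–172. Entering month 173 the balance is $555.43; 3.5% of the post-interest balance is now below $20.00, so the flat $20.00 minimum applies from here.
From month 173 a fixed $20.00 at rate r clears $555.43 in 44 more payments. Total: 172 + 44 = 216 months.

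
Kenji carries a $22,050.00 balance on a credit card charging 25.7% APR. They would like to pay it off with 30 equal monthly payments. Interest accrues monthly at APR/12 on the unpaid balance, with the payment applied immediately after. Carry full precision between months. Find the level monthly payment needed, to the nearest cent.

Monthly rate r = 25.7%/12 = 2.14167% = 0.0214167.
Level-payment amortization: P = B₀·r / (1 − (1+r)^(−n)) = 22050.00·0.0214167 / (1 − 1.02142^(−30)).
Denominator 1 − (1+r)^(−30) = 0.470444115.
P = 472.238 / 0.470444115 ≈ 1003.81.

$1,003.81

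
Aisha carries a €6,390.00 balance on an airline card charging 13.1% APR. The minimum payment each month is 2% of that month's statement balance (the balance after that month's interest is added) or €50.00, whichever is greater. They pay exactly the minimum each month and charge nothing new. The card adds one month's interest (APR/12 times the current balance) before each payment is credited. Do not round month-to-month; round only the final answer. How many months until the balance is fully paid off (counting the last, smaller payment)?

174 months

Monthly rate r = 13.1%/12 = 1.09167% = 0.0109167.
While 2% of the post-interest balance exceeds €50.00, each month B ← (B·(1+r))·(1 − 0.02), i.e. B shrinks by the factor (1+r)·0.98 = 0.9907.
This holds for months 1–102. Entering month 103 the balance is €2,463.35; 2% of the post-interest balance is now below €50.00, so the flat €50.00 minimum applies from here.
From month 103 a fixed €50.00 at rate r clears €2,463.35 in 72 more payments. Total: 102 + 72 = 174 months.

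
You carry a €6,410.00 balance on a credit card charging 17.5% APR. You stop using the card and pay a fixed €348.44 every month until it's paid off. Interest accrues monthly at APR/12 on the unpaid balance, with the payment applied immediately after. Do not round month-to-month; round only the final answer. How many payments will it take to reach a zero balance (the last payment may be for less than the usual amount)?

Monthly rate r = 17.5%/12 = 1.45833% = 0.0145833.
Recurrence: B ← B·(1+r) − €348.44.
Month 1: interest €93.48; balance after payment €6,155.04.
Month 2: interest €89.76; balance after payment €5,896.36.
Closed form: n = −ln(1 − rB₀/P)/ln(1+r) = −ln(0.73172)/ln(1.01458) ≈ 21.575, so the balance reaches zero during payment 22.

22 months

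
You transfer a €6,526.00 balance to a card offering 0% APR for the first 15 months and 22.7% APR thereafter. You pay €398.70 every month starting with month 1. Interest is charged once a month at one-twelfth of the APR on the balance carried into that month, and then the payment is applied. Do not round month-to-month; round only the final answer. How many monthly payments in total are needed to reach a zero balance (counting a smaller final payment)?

Promo months 1–15 at r₀ = 0%/12 = 0; months 16+ at r₁ = 22.7%/12 = 0.0189167.
After month 15 (no interest yet): B = €6,526.00 − 15·€398.70 = €545.50.
Then at r₁ with €398.70/mo: n₂ = −ln(1 − r₁·B/P)/ln(1+r₁) ≈ 1.40 → 2 more payments.

17 payments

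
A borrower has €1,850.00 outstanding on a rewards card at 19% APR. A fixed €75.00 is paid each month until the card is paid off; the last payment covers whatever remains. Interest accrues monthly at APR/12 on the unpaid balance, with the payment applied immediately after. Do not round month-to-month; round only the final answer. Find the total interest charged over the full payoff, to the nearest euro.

€514

Monthly rate r = 19%/12 = 1.58333% = 0.0158333.
Payoff takes n = ⌈−ln(1 − rB₀/P)/ln(1+r)⌉ = ⌈31.523⌉ = 32 payments; the last is €39.39.
Total paid = 31·€75.00 + €39.39 = €2,364.39.
Total interest = total paid − principal = €2,364.39 − €1,850.00 = €514.39.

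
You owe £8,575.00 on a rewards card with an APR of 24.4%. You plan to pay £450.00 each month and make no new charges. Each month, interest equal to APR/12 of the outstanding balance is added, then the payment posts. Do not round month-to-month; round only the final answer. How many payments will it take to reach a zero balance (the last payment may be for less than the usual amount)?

25 months

Monthly rate r = 24.4%/12 = 2.03333% = 0.0203333.
Recurrence: B ← B·(1+r) − £450.00.
Month 1: interest £174.36; balance after payment £8,299.36.
Month 2: interest £168.75; balance after payment £8,018.11.
Closed form: n = −ln(1 − rB₀/P)/ln(1+r) = −ln(0.61254)/ln(1.02033) ≈ 24.350, so the balance reaches zero during payment 25.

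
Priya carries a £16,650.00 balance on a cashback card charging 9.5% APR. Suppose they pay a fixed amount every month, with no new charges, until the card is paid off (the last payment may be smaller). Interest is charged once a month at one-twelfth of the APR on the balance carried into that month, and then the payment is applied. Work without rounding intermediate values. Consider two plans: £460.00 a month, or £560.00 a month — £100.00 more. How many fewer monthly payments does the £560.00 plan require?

Monthly rate r = 9.5%/12 = 0.791667% = 0.00791667.
At £460.00/mo: n = ⌈−ln(1 − rB₀/P)/ln(1+r)⌉ = 43 payments (last £376.57); total interest = total paid − £16,650.00 = £3,046.57.
At £560.00/mo: 35 payments (last £19.16); total interest £2,409.16.
Payments saved = 43 − 35 = 8.

8 fewer payments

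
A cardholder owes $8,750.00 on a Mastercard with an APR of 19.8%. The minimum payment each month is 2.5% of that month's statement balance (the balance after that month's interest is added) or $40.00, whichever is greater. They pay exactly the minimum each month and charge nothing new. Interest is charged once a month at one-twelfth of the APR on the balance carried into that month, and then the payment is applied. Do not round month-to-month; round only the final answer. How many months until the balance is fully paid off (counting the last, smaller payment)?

Monthly rate r = 19.8%/12 = 1.65% = 0.0165.
While 2.5% of the post-interest balance exceeds $40.00, each month B ← (B·(1+r))·(1 − 0.025), i.e. B shrinks by the factor (1+r)·0.975 = 0.99109.
This holds for months 1–192. Entering month 193 the balance is $1,568.60; 2.5% of the post-interest balance is now below $40.00, so the flat $40.00 minimum applies from here.
From month 193 a fixed $40.00 at rate r clears $1,568.60 in 64 more payments. Total: 192 + 64 = 256 months.

256 months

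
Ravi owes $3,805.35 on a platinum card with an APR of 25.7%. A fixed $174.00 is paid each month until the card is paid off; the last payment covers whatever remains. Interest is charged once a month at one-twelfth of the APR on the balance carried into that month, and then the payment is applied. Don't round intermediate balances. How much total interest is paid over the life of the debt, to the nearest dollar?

$1,383

Monthly rate r = 25.7%/12 = 2.14167% = 0.0214167.
Payoff takes n = ⌈−ln(1 − rB₀/P)/ln(1+r)⌉ = ⌈29.816⌉ = 30 payments; the last is $142.31.
Total paid = 29·$174.00 + $142.31 = $5,188.31.
Total interest = total paid − principal = $5,188.31 − $3,805.35 = $1,382.96.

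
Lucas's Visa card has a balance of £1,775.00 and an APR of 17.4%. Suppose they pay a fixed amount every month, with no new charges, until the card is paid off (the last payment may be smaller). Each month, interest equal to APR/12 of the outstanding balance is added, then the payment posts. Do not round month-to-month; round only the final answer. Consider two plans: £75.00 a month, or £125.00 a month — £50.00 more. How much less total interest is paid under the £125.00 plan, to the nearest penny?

£188.05

Monthly rate r = 17.4%/12 = 1.45% = 0.0145.
At £75.00/mo: n = ⌈−ln(1 − rB₀/P)/ln(1+r)⌉ = 30 payments (last £14.90); total interest = total paid − £1,775.00 = £414.90.
At £125.00/mo: 17 payments (last £1.85); total interest £226.85.
Interest saved = £414.90 − £226.85 = £188.05.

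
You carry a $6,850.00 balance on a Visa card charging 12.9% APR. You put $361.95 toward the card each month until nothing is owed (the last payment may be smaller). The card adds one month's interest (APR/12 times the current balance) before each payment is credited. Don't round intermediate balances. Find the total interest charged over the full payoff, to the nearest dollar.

$850

Monthly rate r = 12.9%/12 = 1.075% = 0.01075.
Payoff takes n = ⌈−ln(1 − rB₀/P)/ln(1+r)⌉ = ⌈21.273⌉ = 22 payments; the last is $99.09.
Total paid = 21·$361.95 + $99.09 = $7,700.04.
Total interest = total paid − principal = $7,700.04 − $6,850.00 = $850.04.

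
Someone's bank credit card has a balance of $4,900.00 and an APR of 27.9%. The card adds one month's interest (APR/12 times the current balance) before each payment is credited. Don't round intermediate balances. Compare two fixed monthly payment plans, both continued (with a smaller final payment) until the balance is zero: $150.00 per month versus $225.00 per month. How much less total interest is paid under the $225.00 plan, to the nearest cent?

Monthly rate r = 27.9%/12 = 2.325% = 0.02325.
At $150.00/mo: n = ⌈−ln(1 − rB₀/P)/ln(1+r)⌉ = 63 payments (last $0.25); total interest = total paid − $4,900.00 = $4,400.25.
At $225.00/mo: 31 payments (last $160.88); total interest $2,010.88.
Interest saved = $4,400.25 − $2,010.88 = $2,389.37.

$2,389.37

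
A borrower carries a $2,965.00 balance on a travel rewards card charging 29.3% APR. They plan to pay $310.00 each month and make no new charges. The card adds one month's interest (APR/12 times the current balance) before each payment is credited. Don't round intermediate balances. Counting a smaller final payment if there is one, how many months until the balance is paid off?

12 months

Monthly rate r = 29.3%/12 = 2.44167% = 0.0244167.
Recurrence: B ← B·(1+r) − $310.00.
Month 1: interest $72.40; balance after payment $2,727.40.
Month 2: interest $66.59; balance after payment $2,483.99.
Closed form: n = −ln(1 − rB₀/P)/ln(1+r) = −ln(0.76647)/ln(1.02442) ≈ 11.025, so the balance reaches zero during payment 12.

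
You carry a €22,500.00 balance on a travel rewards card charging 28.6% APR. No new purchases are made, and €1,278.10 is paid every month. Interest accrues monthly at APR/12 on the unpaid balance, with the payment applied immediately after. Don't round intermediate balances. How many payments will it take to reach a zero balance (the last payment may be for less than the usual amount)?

Monthly rate r = 28.6%/12 = 2.38333% = 0.0238333.
Recurrence: B ← B·(1+r) − €1,278.10.
Month 1: interest €536.25; balance after payment €21,758.15.
Month 2: interest €518.57; balance after payment €20,998.62.
Closed form: n = −ln(1 − rB₀/P)/ln(1+r) = −ln(0.58043)/ln(1.02383) ≈ 23.095, so the balance reaches zero during payment 24.

24 payments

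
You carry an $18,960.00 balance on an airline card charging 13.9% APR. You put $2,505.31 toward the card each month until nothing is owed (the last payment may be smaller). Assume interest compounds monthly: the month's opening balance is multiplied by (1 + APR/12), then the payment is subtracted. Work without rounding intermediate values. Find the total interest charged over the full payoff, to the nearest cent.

Monthly rate r = 13.9%/12 = 1.15833% = 0.0115833.
Payoff takes n = ⌈−ln(1 − rB₀/P)/ln(1+r)⌉ = ⌈7.966⌉ = 8 payments; the last is $2,421.04.
Total paid = 7·$2,505.31 + $2,421.04 = $19,958.21.
Total interest = total paid − principal = $19,958.21 − $18,960.00 = $998.21.

$998.21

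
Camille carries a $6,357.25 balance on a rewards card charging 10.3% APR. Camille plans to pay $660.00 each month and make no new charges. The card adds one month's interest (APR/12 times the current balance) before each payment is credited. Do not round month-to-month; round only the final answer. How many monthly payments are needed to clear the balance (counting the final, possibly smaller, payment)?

Monthly rate r = 10.3%/12 = 0.858333% = 0.00858333.
Recurrence: B ← B·(1+r) − $660.00.
Month 1: interest $54.57; balance after payment $5,751.82.
Month 2: interest $49.37; balance after payment $5,141.19.
Closed form: n = −ln(1 − rB₀/P)/ln(1+r) = −ln(0.91732)/ln(1.00858) ≈ 10.097, so the balance reaches zero during payment 11.

11 months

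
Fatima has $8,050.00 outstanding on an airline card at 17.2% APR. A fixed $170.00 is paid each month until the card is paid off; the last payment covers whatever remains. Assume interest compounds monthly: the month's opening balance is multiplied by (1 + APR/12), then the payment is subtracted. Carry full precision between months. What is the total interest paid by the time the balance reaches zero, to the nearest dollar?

Monthly rate r = 17.2%/12 = 1.43333% = 0.0143333.
Payoff takes n = ⌈−ln(1 − rB₀/P)/ln(1+r)⌉ = ⌈79.784⌉ = 80 payments; the last is $133.57.
Total paid = 79·$170.00 + $133.57 = $13,563.57.
Total interest = total paid − principal = $13,563.57 − $8,050.00 = $5,513.57.

$5,514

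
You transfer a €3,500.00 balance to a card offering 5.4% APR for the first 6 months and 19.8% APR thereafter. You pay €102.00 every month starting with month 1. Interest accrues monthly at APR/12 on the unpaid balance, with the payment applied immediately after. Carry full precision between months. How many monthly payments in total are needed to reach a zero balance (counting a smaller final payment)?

47 months

Promo months 1–6 at r₀ = 5.4%/12 = 0.0045; months 7+ at r₁ = 19.8%/12 = 0.0165.
After month 6: iterate B ← B·(1+r₀) − €102.00 for 6 months → €2,976.64.
Then at r₁ with €102.00/mo: n₂ = −ln(1 − r₁·B/P)/ln(1+r₁) ≈ 40.14 → 41 more payments.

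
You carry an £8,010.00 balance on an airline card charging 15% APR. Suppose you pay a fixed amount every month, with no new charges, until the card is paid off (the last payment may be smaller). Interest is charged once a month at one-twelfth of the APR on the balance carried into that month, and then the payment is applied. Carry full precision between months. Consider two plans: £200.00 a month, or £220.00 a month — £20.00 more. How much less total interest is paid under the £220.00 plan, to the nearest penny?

Monthly rate r = 15%/12 = 1.25% = 0.0125.
At £200.00/mo: n = ⌈−ln(1 − rB₀/P)/ln(1+r)⌉ = 56 payments (last £179.78); total interest = total paid − £8,010.00 = £3,169.78.
At £220.00/mo: 49 payments (last £193.13); total interest £2,743.13.
Interest saved = £3,169.78 − £2,743.13 = £426.65.

£426.65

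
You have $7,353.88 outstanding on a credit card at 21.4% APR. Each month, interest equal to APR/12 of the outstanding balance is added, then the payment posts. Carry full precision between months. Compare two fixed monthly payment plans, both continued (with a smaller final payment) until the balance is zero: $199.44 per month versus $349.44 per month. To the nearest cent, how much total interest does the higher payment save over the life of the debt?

$2,790.33

Monthly rate r = 21.4%/12 = 1.78333% = 0.0178333.
At $199.44/mo: n = ⌈−ln(1 − rB₀/P)/ln(1+r)⌉ = 61 payments (last $125.58); total interest = total paid − $7,353.88 = $4,738.10.
At $349.44/mo: 27 payments (last $216.21); total interest $1,947.77.
Interest saved = $4,738.10 − $1,947.77 = $2,790.33.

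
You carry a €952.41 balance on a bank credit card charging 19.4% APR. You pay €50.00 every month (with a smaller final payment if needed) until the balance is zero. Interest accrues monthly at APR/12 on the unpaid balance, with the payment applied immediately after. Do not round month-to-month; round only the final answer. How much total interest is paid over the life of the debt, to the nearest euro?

€195

Monthly rate r = 19.4%/12 = 1.61667% = 0.0161667.
Payoff takes n = ⌈−ln(1 − rB₀/P)/ln(1+r)⌉ = ⌈22.952⌉ = 23 payments; the last is €47.62.
Total paid = 22·€50.00 + €47.62 = €1,147.62.
Total interest = total paid − principal = €1,147.62 − €952.41 = €195.21.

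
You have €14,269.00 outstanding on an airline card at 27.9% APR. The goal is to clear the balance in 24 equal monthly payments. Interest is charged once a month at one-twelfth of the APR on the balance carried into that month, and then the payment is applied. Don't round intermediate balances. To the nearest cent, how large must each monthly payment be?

Monthly rate r = 27.9%/12 = 2.325% = 0.02325.
Level-payment amortization: P = B₀·r / (1 − (1+r)^(−n)) = 14269.00·0.02325 / (1 − 1.02325^(−24)).
Denominator 1 − (1+r)^(−24) = 0.423979526.
P = 331.754 / 0.423979526 ≈ 782.48.

€782.48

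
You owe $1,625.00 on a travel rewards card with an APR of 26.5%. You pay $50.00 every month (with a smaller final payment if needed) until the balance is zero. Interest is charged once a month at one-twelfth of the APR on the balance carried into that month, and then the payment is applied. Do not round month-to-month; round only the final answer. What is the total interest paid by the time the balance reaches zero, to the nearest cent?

$1,270.28

Monthly rate r = 26.5%/12 = 2.20833% = 0.0220833.
Payoff takes n = ⌈−ln(1 − rB₀/P)/ln(1+r)⌉ = ⌈57.905⌉ = 58 payments; the last is $45.28.
Total paid = 57·$50.00 + $45.28 = $2,895.28.
Total interest = total paid − principal = $2,895.28 − $1,625.00 = $1,270.28.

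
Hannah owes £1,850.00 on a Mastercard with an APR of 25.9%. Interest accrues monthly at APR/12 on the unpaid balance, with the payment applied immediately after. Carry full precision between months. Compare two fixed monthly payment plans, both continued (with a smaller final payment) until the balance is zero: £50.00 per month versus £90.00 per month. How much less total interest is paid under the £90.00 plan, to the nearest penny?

Monthly rate r = 25.9%/12 = 2.15833% = 0.0215833.
At £50.00/mo: n = ⌈−ln(1 − rB₀/P)/ln(1+r)⌉ = 76 payments (last £2.01); total interest = total paid − £1,850.00 = £1,902.01.
At £90.00/mo: 28 payments (last £41.63); total interest £621.63.
Interest saved = £1,902.01 − £621.63 = £1,280.38.

£1,280.38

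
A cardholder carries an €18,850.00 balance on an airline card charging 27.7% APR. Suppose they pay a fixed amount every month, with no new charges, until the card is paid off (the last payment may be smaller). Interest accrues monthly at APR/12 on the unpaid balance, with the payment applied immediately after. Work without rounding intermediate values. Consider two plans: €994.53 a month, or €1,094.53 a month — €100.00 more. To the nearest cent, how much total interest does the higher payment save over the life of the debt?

€771.26

Monthly rate r = 27.7%/12 = 2.30833% = 0.0230833.
At €994.53/mo: n = ⌈−ln(1 − rB₀/P)/ln(1+r)⌉ = 26 payments (last €213.95); total interest = total paid − €18,850.00 = €6,227.20.
At €1,094.53/mo: 23 payments (last €226.28); total interest €5,455.94.
Interest saved = €6,227.20 − €5,455.94 = €771.26.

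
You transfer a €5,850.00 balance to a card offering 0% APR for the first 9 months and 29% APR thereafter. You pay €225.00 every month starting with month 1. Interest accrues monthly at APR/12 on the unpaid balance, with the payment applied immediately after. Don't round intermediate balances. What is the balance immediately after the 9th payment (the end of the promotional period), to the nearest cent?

€3,825.00

Promo months 1–9 at r₀ = 0%/12 = 0; months 10+ at r₁ = 29%/12 = 0.0241667.
After month 9 (no interest yet): B = €5,850.00 − 9·€225.00 = €3,825.00.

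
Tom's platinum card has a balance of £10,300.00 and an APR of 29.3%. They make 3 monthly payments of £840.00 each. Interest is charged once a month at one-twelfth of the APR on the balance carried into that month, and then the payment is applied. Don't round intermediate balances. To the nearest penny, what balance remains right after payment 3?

£8,491.02

Monthly rate r = 29.3%/12 = 2.44167% = 0.0244167.
Each month: B ← B·(1+r) − £840.00.
Month 1: interest £251.49; balance after payment £9,711.49.
Month 2: interest £237.12; balance after payment £9,108.61.
Month 3: interest £222.40; balance after payment £8,491.02.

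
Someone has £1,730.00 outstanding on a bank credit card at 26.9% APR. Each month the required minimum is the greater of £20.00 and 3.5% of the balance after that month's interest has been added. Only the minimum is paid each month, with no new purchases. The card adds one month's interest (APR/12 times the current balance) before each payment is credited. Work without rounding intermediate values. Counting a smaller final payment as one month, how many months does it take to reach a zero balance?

Monthly rate r = 26.9%/12 = 2.24167% = 0.0224167.
While 3.5% of the post-interest balance exceeds £20.00, each month B ← (B·(1+r))·(1 − 0.035), i.e. B shrinks by the factor (1+r)·0.965 = 0.98663.
This holds for months 1–84. Entering month 85 the balance is £558.58; 3.5% of the post-interest balance is now below £20.00, so the flat £20.00 minimum applies from here.
From month 85 a fixed £20.00 at rate r clears £558.58 in 45 more payments. Total: 84 + 45 = 129 months.

129 months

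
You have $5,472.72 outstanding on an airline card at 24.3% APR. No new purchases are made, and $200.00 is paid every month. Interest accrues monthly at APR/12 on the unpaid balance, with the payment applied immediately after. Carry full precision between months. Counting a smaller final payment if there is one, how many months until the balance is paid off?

Monthly rate r = 24.3%/12 = 2.025% = 0.02025.
Recurrence: B ← B·(1+r) − $200.00.
Month 1: interest $110.82; balance after payment $5,383.54.
Month 2: interest $109.02; balance after payment $5,292.56.
Closed form: n = −ln(1 − rB₀/P)/ln(1+r) = −ln(0.44589)/ln(1.02025) ≈ 40.288, so the balance reaches zero during payment 41.

41 months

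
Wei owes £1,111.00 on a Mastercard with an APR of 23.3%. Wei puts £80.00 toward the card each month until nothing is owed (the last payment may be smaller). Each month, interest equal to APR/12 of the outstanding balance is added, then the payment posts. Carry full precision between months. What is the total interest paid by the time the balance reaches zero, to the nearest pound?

Monthly rate r = 23.3%/12 = 1.94167% = 0.0194167.
Payoff takes n = ⌈−ln(1 − rB₀/P)/ln(1+r)⌉ = ⌈16.340⌉ = 17 payments; the last is £27.38.
Total paid = 16·£80.00 + £27.38 = £1,307.38.
Total interest = total paid − principal = £1,307.38 − £1,111.00 = £196.38.

£196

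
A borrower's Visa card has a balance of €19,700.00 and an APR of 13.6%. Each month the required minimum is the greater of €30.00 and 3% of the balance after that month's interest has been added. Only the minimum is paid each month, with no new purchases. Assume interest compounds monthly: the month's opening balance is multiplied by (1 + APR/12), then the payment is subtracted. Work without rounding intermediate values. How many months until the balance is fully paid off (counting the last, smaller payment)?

198 months

Monthly rate r = 13.6%/12 = 1.13333% = 0.0113333.
While 3% of the post-interest balance exceeds €30.00, each month B ← (B·(1+r))·(1 − 0.03), i.e. B shrinks by the factor (1+r)·0.97 = 0.98099.
This holds for months 1–156. Entering month 157 the balance is €987.12; 3% of the post-interest balance is now below €30.00, so the flat €30.00 minimum applies from here.
From month 157 a fixed €30.00 at rate r clears €987.12 in 42 more payments. Total: 156 + 42 = 198 months.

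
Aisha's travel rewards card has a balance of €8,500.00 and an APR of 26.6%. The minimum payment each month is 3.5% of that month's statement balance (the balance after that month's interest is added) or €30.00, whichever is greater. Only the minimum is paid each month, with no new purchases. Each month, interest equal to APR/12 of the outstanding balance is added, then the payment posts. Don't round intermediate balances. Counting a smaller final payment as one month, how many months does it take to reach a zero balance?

214 months

Monthly rate r = 26.6%/12 = 2.21667% = 0.0221667.
While 3.5% of the post-interest balance exceeds €30.00, each month B ← (B·(1+r))·(1 − 0.035), i.e. B shrinks by the factor (1+r)·0.965 = 0.98639.
This holds for months 1–170. Entering month 171 the balance is €827.47; 3.5% of the post-interest balance is now below €30.00, so the flat €30.00 minimum applies from here.
From month 171 a fixed €30.00 at rate r clears €827.47 in 44 more payments. Total: 170 + 44 = 214 months.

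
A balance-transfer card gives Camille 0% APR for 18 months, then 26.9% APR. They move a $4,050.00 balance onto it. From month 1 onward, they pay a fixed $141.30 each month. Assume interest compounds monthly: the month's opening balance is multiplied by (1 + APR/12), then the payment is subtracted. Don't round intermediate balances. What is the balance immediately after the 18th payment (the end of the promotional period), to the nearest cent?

$1,506.60

Promo months 1–18 at r₀ = 0%/12 = 0; months 19+ at r₁ = 26.9%/12 = 0.0224167.
After month 18 (no interest yet): B = $4,050.00 − 18·$141.30 = $1,506.60.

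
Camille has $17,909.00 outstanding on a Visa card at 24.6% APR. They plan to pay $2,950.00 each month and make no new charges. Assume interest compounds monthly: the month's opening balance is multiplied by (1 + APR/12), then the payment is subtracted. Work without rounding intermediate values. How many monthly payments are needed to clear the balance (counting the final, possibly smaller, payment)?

Monthly rate r = 24.6%/12 = 2.05% = 0.0205.
Recurrence: B ← B·(1+r) − $2,950.00.
Month 1: interest $367.13; balance after payment $15,326.13.
Month 2: interest $314.19; balance after payment $12,690.32.
Closed form: n = −ln(1 − rB₀/P)/ln(1+r) = −ln(0.87555)/ln(1.0205) ≈ 6.549, so the balance reaches zero during payment 7.

7 months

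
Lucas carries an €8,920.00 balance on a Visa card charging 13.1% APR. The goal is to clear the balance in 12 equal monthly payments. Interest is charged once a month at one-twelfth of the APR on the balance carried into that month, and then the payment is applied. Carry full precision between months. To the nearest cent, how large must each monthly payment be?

€797.13

Monthly rate r = 13.1%/12 = 1.09167% = 0.0109167.
Level-payment amortization: P = B₀·r / (1 − (1+r)^(−n)) = 8920.00·0.0109167 / (1 − 1.01092^(−12)).
Denominator 1 − (1+r)^(−12) = 0.122159285.
P = 97.3767 / 0.122159285 ≈ 797.13.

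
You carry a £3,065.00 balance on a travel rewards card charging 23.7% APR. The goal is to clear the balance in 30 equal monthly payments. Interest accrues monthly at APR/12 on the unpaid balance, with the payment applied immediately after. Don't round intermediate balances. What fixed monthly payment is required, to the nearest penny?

£136.38

Monthly rate r = 23.7%/12 = 1.975% = 0.01975.
Level-payment amortization: P = B₀·r / (1 − (1+r)^(−n)) = 3065.00·0.01975 / (1 − 1.01975^(−30)).
Denominator 1 − (1+r)^(−30) = 0.443854304.
P = 60.5337 / 0.443854304 ≈ 136.38.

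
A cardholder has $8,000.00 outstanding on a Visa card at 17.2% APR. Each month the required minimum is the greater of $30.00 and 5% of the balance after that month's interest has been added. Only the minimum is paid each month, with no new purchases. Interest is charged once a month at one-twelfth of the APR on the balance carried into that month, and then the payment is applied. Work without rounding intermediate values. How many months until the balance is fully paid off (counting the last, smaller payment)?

Monthly rate r = 17.2%/12 = 1.43333% = 0.0143333.
While 5% of the post-interest balance exceeds $30.00, each month B ← (B·(1+r))·(1 − 0.05), i.e. B shrinks by the factor (1+r)·0.95 = 0.96362.
This holds for months 1–71. Entering month 72 the balance is $575.83; 5% of the post-interest balance is now below $30.00, so the flat $30.00 minimum applies from here.
From month 72 a fixed $30.00 at rate r clears $575.83 in 23 more payments. Total: 71 + 23 = 94 months.

94 months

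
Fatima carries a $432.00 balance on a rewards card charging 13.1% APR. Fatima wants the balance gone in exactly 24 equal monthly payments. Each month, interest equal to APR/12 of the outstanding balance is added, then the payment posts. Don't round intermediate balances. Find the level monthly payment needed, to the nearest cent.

Monthly rate r = 13.1%/12 = 1.09167% = 0.0109167.
Level-payment amortization: P = B₀·r / (1 − (1+r)^(−n)) = 432.00·0.0109167 / (1 − 1.01092^(−24)).
Denominator 1 − (1+r)^(−24) = 0.229395679.
P = 4.716 / 0.229395679 ≈ 20.56.

$20.56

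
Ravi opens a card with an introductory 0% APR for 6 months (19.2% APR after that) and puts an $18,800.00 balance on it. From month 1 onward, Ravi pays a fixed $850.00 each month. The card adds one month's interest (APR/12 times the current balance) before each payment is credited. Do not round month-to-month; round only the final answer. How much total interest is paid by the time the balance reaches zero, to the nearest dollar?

Promo months 1–6 at r₀ = 0%/12 = 0; months 7+ at r₁ = 19.2%/12 = 0.016.
After month 6 (no interest yet): B = $18,800.00 − 6·$850.00 = $13,700.00.
Then at r₁ with $850.00/mo: n₂ = −ln(1 − r₁·B/P)/ln(1+r₁) ≈ 18.79 → 19 more payments.
Total paid = 24·$850.00 + $671.94 = $21,071.94; interest = $21,071.94 − $18,800.00 = $2,271.94.

$2,272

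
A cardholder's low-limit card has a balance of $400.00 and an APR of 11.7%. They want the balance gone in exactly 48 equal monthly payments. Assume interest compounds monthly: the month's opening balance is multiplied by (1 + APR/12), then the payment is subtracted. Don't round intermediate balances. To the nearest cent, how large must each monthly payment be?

Monthly rate r = 11.7%/12 = 0.975% = 0.00975.
Level-payment amortization: P = B₀·r / (1 − (1+r)^(−n)) = 400.00·0.00975 / (1 − 1.00975^(−48)).
Denominator 1 − (1+r)^(−48) = 0.372325289.
P = 3.9 / 0.372325289 ≈ 10.47.

$10.47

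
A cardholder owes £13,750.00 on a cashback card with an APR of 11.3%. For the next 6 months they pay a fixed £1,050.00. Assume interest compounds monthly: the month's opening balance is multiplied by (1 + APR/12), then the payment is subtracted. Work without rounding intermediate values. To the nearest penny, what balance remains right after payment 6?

£8,095.21

Monthly rate r = 11.3%/12 = 0.941667% = 0.00941667.
Each month: B ← B·(1+r) − £1,050.00.
Month 1: interest £129.48; balance after payment £12,829.48.
Month 2: interest £120.81; balance after payment £11,900.29.
Month 3: interest £112.06; balance after payment £10,962.35.
Month 4: interest £103.23; balance after payment £10,015.58.
Month 5: interest £94.31; balance after payment £9,059.89.
Month 6: interest £85.31; balance after payment £8,095.21.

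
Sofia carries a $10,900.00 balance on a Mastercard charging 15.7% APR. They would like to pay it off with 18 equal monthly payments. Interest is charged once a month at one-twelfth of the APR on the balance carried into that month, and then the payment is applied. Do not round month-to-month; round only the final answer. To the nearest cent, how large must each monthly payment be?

Monthly rate r = 15.7%/12 = 1.30833% = 0.0130833.
Level-payment amortization: P = B₀·r / (1 − (1+r)^(−n)) = 10900.00·0.0130833 / (1 − 1.01308^(−18)).
Denominator 1 − (1+r)^(−18) = 0.208616615.
P = 142.608 / 0.208616615 ≈ 683.59.

$683.59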